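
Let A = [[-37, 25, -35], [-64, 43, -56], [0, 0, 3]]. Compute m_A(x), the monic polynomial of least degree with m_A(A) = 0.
m_A(x) = (x - 3)^2

The characteristic polynomial factors as (x - 3)^3. The minimal polynomial is ∏(x - λ)^{k_λ} where k_λ is the size of the largest Jordan block at λ.

For λ = 3: rank(A - 3I) = 1, and the largest Jordan block has size 2 (the smallest k with rank((A - 3I)^k) = rank((A - 3I)^(k+1))).

So m_A(x) = (x - 3)^2.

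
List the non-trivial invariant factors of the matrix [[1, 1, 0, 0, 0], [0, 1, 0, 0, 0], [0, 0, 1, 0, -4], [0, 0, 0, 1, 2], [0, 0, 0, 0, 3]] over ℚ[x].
x - 1, x - 1, (x - 3)(x - 1)^2

The Jordan structure of A has elementary divisors (x - 1)^2, (x - 1), (x - 1), (x - 3). Arranging the block sizes at each eigenvalue in decreasing order and taking row products gives the invariant factors.

Invariant factors (smallest first, each dividing the next): x - 1, x - 1, (x - 3)(x - 1)^2.

Check: the last factor (x - 3)(x - 1)^2 is the minimal polynomial, and the product (x - 3)(x - 1)^4 is the characteristic polynomial.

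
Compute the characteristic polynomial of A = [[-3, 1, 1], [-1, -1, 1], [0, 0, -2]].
xI - A = [[x + 3, -1, -1], [1, x + 1, -1], [0, 0, x + 2]].

Expanding det(xI - A) along the first row:
det(xI - A) = + (x + 3)·det([[x + 1, -1], [0, x + 2]]) - (-1)·det([[1, -1], [0, x + 2]]) + (-1)·det([[1, x + 1], [0, 0]]).

Evaluating gives χ_A(x) = x^3 + 6x^2 + 12x + 8 = (x + 2)^3.

χ_A(x) = (x + 2)^3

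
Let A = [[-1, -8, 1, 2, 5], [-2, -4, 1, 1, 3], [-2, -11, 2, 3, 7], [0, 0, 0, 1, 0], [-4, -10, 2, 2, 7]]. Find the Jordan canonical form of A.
The characteristic polynomial is det(xI - A) = (x - 1)^5, so the eigenvalues are 1 (algebraic multiplicity 5).

For λ = 1: rank(A - I) = 2, rank((A - I)^2) = 1, rank((A - I)^3) = 0. The eigenspace has dimension 5 - 2 = 3, so there are 3 Jordan blocks; the rank sequence gives block sizes [3, 1, 1].

Assembling the blocks gives the Jordan form J above.

J = [[1, 1, 0, 0, 0], [0, 1, 1, 0, 0], [0, 0, 1, 0, 0], [0, 0, 0, 1, 0], [0, 0, 0, 0, 1]]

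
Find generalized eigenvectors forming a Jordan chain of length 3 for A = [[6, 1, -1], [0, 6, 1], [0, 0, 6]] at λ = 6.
v_1 = [[0, -1, 1]]^T, v_2 = [[-2, 1, 0]]^T, v_3 = [[1, 0, 0]]^T

We seek v_1 ∈ ker((A - 6I)^3) \ ker((A - 6I)^2), then set v_{i+1} = (A - 6I) v_i.

One such chain is v_1 = [[0, -1, 1]]^T, v_2 = [[-2, 1, 0]]^T, v_3 = [[1, 0, 0]]^T. Check: (A - 6I) v_3 = [[0, 0, 0]]^T = 0.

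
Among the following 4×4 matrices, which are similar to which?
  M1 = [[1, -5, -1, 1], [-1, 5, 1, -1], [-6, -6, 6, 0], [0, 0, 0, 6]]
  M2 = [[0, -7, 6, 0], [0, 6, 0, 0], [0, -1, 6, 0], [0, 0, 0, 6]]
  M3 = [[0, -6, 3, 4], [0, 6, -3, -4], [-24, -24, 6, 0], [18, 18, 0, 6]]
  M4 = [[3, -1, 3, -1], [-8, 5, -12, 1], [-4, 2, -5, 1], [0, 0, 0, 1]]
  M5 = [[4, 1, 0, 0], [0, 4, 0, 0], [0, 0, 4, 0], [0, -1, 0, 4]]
Characteristic polynomials: χ_{M1} = x(x - 6)^3, χ_{M2} = x(x - 6)^3, χ_{M3} = x(x - 6)^3, χ_{M4} = (x - 1)^4, χ_{M5} = (x - 4)^4.

{M1, M2, M3}: invariant factors x - 6, x(x - 6)^2.

{M4}: invariant factors (x - 1)^2, (x - 1)^2.

{M5}: invariant factors x - 4, x - 4, (x - 4)^2.

Matrices are similar if and only if their invariant-factor lists agree; the partition into similarity classes is {M1, M2, M3}, {M4}, {M5}.

3 classes: {M1, M2, M3}, {M4}, {M5}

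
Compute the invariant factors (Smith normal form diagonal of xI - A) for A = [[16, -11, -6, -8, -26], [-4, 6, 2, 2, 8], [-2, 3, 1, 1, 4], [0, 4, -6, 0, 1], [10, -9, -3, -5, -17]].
x^2(x - 2)^3

The Jordan structure of A has elementary divisors x^2, (x - 2)^3. Arranging the block sizes at each eigenvalue in decreasing order and taking row products gives the invariant factors.

Invariant factors (smallest first, each dividing the next): x^2(x - 2)^3.

Check: the last factor x^2(x - 2)^3 is the minimal polynomial, and the product x^2(x - 2)^3 is the characteristic polynomial.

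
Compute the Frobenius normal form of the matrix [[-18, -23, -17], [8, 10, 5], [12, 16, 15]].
The invariant factors of A (the non-unit diagonal entries of the Smith normal form of xI - A over ℚ[x]) are (x - 4)^2(x + 1), each dividing the next. The characteristic polynomial is their product, (x - 4)^2(x + 1).

The rational canonical form is the block-diagonal matrix of companion matrices C(f_i):
R = [[0, 0, -16], [1, 0, -8], [0, 1, 7]].

R = [[0, 0, -16], [1, 0, -8], [0, 1, 7]]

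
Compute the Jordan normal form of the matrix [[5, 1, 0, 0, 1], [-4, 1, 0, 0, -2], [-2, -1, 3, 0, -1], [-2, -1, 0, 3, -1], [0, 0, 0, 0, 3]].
J = [[3, 1, 0, 0, 0], [0, 3, 0, 0, 0], [0, 0, 3, 0, 0], [0, 0, 0, 3, 0], [0, 0, 0, 0, 3]]

The characteristic polynomial is det(xI - A) = (x - 3)^5, so the eigenvalues are 3 (algebraic multiplicity 5).

For λ = 3: rank(A - 3I) = 1, rank((A - 3I)^2) = 0. The eigenspace has dimension 5 - 1 = 4, so there are 4 Jordan blocks; the rank sequence gives block sizes [2, 1, 1, 1].

Assembling the blocks gives the Jordan form J above.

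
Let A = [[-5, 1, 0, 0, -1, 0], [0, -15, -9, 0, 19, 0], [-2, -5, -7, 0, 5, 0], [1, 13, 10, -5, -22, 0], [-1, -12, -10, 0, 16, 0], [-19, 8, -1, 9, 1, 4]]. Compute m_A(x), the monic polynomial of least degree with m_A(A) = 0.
The characteristic polynomial factors as (x - 4)^2(x + 5)^4. The minimal polynomial is ∏(x - λ)^{k_λ} where k_λ is the size of the largest Jordan block at λ.

For λ = -5: rank(A + 5I) = 4, and the largest Jordan block has size 3 (the smallest k with rank((A + 5I)^k) = rank((A + 5I)^(k+1))).
For λ = 4: rank(A - 4I) = 4, and the largest Jordan block has size 1 (the smallest k with rank((A - 4I)^k) = rank((A - 4I)^(k+1))).

So m_A(x) = (x - 4)(x + 5)^3.

m_A(x) = (x - 4)(x + 5)^3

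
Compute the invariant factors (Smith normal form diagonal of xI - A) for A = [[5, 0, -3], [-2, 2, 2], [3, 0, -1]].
x - 2, (x - 2)^2

The Jordan structure of A has elementary divisors (x - 2)^2, (x - 2). Arranging the block sizes at each eigenvalue in decreasing order and taking row products gives the invariant factors.

Invariant factors (smallest first, each dividing the next): x - 2, (x - 2)^2.

Check: the last factor (x - 2)^2 is the minimal polynomial, and the product (x - 2)^3 is the characteristic polynomial.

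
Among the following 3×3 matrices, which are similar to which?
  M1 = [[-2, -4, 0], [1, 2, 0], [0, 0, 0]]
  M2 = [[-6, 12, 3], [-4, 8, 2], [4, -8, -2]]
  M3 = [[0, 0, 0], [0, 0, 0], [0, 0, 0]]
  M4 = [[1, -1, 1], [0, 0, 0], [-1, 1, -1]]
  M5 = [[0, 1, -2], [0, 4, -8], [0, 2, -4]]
Characteristic polynomials: χ_{M1} = x^3, χ_{M2} = x^3, χ_{M3} = x^3, χ_{M4} = x^3, χ_{M5} = x^3.

{M1, M2, M4, M5}: invariant factors x, x^2.

{M3}: invariant factors x, x, x.

Matrices are similar if and only if their invariant-factor lists agree; the partition into similarity classes is {M1, M2, M4, M5}, {M3}.

2 classes: {M1, M2, M4, M5}, {M3}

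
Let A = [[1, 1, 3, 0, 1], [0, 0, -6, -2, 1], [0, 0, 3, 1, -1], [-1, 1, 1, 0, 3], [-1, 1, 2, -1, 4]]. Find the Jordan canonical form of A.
The characteristic polynomial is det(xI - A) = (x - 2)^3(x - 1)^2, so the eigenvalues are 1 (algebraic multiplicity 2), 2 (algebraic multiplicity 3).

For λ = 1: rank(A - I) = 4, rank((A - I)^2) = 3. The eigenspace has dimension 5 - 4 = 1, so there is 1 Jordan block; the rank sequence gives block sizes [2].

For λ = 2: rank(A - 2I) = 3, rank((A - 2I)^2) = 2. The eigenspace has dimension 5 - 3 = 2, so there are 2 Jordan blocks; the rank sequence gives block sizes [2, 1].

Assembling the blocks gives the Jordan form J above.

J = [[1, 1, 0, 0, 0], [0, 1, 0, 0, 0], [0, 0, 2, 1, 0], [0, 0, 0, 2, 0], [0, 0, 0, 0, 2]]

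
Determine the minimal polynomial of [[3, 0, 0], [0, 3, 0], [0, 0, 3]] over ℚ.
The characteristic polynomial factors as (x - 3)^3. The minimal polynomial is ∏(x - λ)^{k_λ} where k_λ is the size of the largest Jordan block at λ.

For λ = 3: rank(A - 3I) = 0, and the largest Jordan block has size 1 (the smallest k with rank((A - 3I)^k) = rank((A - 3I)^(k+1))).

So m_A(x) = x - 3.

m_A(x) = x - 3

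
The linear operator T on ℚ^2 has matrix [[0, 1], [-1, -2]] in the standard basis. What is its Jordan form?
The characteristic polynomial is det(xI - A) = (x + 1)^2, so the eigenvalues are -1 (algebraic multiplicity 2).

For λ = -1: rank(A + I) = 1, rank((A + I)^2) = 0. The eigenspace has dimension 2 - 1 = 1, so there is 1 Jordan block; the rank sequence gives block sizes [2].

Assembling the blocks gives the Jordan form J above.

J = [[-1, 1], [0, -1]]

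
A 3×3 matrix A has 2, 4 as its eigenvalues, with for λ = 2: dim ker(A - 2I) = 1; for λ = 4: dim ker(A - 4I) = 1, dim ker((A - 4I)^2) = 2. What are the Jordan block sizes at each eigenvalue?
λ = 2: successive nullity increments [1] count blocks of size ≥ k; block sizes are [1].
λ = 4: successive nullity increments [1, 1] count blocks of size ≥ k; block sizes are [2].

Jordan blocks: (2, 1), (4, 2)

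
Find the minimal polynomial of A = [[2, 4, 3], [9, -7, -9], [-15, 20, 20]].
The characteristic polynomial factors as (x - 5)^3. The minimal polynomial is ∏(x - λ)^{k_λ} where k_λ is the size of the largest Jordan block at λ.

For λ = 5: rank(A - 5I) = 1, and the largest Jordan block has size 2 (the smallest k with rank((A - 5I)^k) = rank((A - 5I)^(k+1))).

So m_A(x) = (x - 5)^2.

m_A(x) = (x - 5)^2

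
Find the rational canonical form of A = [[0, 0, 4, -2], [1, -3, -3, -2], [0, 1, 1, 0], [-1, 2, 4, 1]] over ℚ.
The invariant factors of A (the non-unit diagonal entries of the Smith normal form of xI - A over ℚ[x]) are x^3(x + 1), each dividing the next. The characteristic polynomial is their product, x^3(x + 1).

The rational canonical form is the block-diagonal matrix of companion matrices C(f_i):
R = [[0, 0, 0, 0], [1, 0, 0, 0], [0, 1, 0, 0], [0, 0, 1, -1]].

R = [[0, 0, 0, 0], [1, 0, 0, 0], [0, 1, 0, 0], [0, 0, 1, -1]]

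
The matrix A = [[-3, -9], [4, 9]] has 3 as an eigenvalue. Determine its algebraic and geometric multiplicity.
The characteristic polynomial is (x - 3)^2, so the factor x - 3 appears with exponent 2: the algebraic multiplicity is 2.

rank(A - 3I) = 1, so the eigenspace has dimension 2 - 1 = 1: the geometric multiplicity is 1.

Since 1 < 2, A is not diagonalizable.

algebraic multiplicity 2, geometric multiplicity 1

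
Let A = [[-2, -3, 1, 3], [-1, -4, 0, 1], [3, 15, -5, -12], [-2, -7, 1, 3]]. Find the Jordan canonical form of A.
J = [[-2, 1, 0, 0], [0, -2, 0, 0], [0, 0, -2, 1], [0, 0, 0, -2]]

The characteristic polynomial is det(xI - A) = (x + 2)^4, so the eigenvalues are -2 (algebraic multiplicity 4).

For λ = -2: rank(A + 2I) = 2, rank((A + 2I)^2) = 0. The eigenspace has dimension 4 - 2 = 2, so there are 2 Jordan blocks; the rank sequence gives block sizes [2, 2].

Assembling the blocks gives the Jordan form J above.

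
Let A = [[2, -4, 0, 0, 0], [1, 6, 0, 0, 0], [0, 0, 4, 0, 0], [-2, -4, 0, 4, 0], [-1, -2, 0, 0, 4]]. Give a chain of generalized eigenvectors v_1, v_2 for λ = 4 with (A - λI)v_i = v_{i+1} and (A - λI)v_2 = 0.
We seek v_1 ∈ ker((A - 4I)^2) \ ker(A - 4I), then set v_{i+1} = (A - 4I) v_i.

One such chain is v_1 = [[1, 0, 0, 0, 0]]^T, v_2 = [[-2, 1, 0, -2, -1]]^T. Check: (A - 4I) v_2 = [[0, 0, 0, 0, 0]]^T = 0.

v_1 = [[1, 0, 0, 0, 0]]^T, v_2 = [[-2, 1, 0, -2, -1]]^T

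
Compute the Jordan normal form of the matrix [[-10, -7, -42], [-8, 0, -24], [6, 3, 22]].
The characteristic polynomial is det(xI - A) = (x - 4)^3, so the eigenvalues are 4 (algebraic multiplicity 3).

For λ = 4: rank(A - 4I) = 1, rank((A - 4I)^2) = 0. The eigenspace has dimension 3 - 1 = 2, so there are 2 Jordan blocks; the rank sequence gives block sizes [2, 1].

Assembling the blocks gives the Jordan form J above.

J = [[4, 1, 0], [0, 4, 0], [0, 0, 4]]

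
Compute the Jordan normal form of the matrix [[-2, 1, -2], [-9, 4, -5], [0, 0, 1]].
The characteristic polynomial is det(xI - A) = (x - 1)^3, so the eigenvalues are 1 (algebraic multiplicity 3).

For λ = 1: rank(A - I) = 2, rank((A - I)^2) = 1, rank((A - I)^3) = 0. The eigenspace has dimension 3 - 2 = 1, so there is 1 Jordan block; the rank sequence gives block sizes [3].

Assembling the blocks gives the Jordan form J above.

J = [[1, 1, 0], [0, 1, 1], [0, 0, 1]]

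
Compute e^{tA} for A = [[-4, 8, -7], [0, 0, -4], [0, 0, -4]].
e^{tA} = [[e^{-4*t}, 2 - 2*e^{-4*t}, (t - 2*e^{4*t} + 2)*e^{-4*t}], [0, 1, -1 + e^{-4*t}], [0, 0, e^{-4*t}]]

A has Jordan form J = [[-4, 1, 0], [0, -4, 0], [0, 0, 0]] with A = PJP^{-1}, so e^{tA} = P e^{tJ} P^{-1}.

For a Jordan block J_k(λ), e^{tJ_k(λ)} = e^{λt} · (I + tN + t^2 N^2/2! + ... + t^{k-1} N^{k-1}/(k-1)!) where N is the nilpotent superdiagonal part.

Assembling the blocks and conjugating back gives the entries of e^{tA} as shown above.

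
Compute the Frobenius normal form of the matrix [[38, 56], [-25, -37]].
The invariant factors of A (the non-unit diagonal entries of the Smith normal form of xI - A over ℚ[x]) are (x - 3)(x + 2), each dividing the next. The characteristic polynomial is their product, (x - 3)(x + 2).

The rational canonical form is the block-diagonal matrix of companion matrices C(f_i):
R = [[0, 6], [1, 1]].

R = [[0, 6], [1, 1]]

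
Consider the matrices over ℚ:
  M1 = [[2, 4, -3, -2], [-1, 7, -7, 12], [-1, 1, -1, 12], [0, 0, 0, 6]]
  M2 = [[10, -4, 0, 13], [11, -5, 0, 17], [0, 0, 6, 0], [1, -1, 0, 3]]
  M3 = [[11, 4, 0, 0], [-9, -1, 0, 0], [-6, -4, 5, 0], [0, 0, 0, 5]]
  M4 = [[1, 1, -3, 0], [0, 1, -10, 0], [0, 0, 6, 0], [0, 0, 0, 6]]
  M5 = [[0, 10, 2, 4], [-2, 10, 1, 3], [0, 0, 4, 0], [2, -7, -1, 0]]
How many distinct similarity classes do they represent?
3 classes: {M1, M2, M4}, {M3}, {M5}

Characteristic polynomials: χ_{M1} = (x - 6)^2(x - 1)^2, χ_{M2} = (x - 6)^2(x - 1)^2, χ_{M3} = (x - 5)^4, χ_{M4} = (x - 6)^2(x - 1)^2, χ_{M5} = (x - 4)^2(x - 3)^2.

{M1, M2, M4}: invariant factors x - 6, (x - 6)(x - 1)^2.

{M3}: invariant factors x - 5, x - 5, (x - 5)^2.

{M5}: invariant factors x - 4, (x - 4)(x - 3)^2.

Matrices are similar if and only if their invariant-factor lists agree; the partition into similarity classes is {M1, M2, M4}, {M3}, {M5}.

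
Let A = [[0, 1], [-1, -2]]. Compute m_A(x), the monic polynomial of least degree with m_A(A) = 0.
m_A(x) = (x + 1)^2

The characteristic polynomial factors as (x + 1)^2. The minimal polynomial is ∏(x - λ)^{k_λ} where k_λ is the size of the largest Jordan block at λ.

For λ = -1: rank(A + I) = 1, and the largest Jordan block has size 2 (the smallest k with rank((A + I)^k) = rank((A + I)^(k+1))).

So m_A(x) = (x + 1)^2.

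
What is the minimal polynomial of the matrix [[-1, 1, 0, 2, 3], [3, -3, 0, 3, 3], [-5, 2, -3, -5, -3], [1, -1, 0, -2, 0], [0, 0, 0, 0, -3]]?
The characteristic polynomial factors as x(x + 3)^4. The minimal polynomial is ∏(x - λ)^{k_λ} where k_λ is the size of the largest Jordan block at λ.

For λ = -3: rank(A + 3I) = 2, and the largest Jordan block has size 2 (the smallest k with rank((A + 3I)^k) = rank((A + 3I)^(k+1))).
For λ = 0: rank(A) = 4, and the largest Jordan block has size 1 (the smallest k with rank(A^k) = rank(A^(k+1))).

So m_A(x) = x(x + 3)^2.

m_A(x) = x(x + 3)^2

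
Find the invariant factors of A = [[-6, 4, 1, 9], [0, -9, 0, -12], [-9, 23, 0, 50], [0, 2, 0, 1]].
The Jordan structure of A has elementary divisors (x + 5), (x + 3)^3. Arranging the block sizes at each eigenvalue in decreasing order and taking row products gives the invariant factors.

Invariant factors (smallest first, each dividing the next): (x + 3)^3(x + 5).

Check: the last factor (x + 3)^3(x + 5) is the minimal polynomial, and the product (x + 3)^3(x + 5) is the characteristic polynomial.

(x + 3)^3(x + 5)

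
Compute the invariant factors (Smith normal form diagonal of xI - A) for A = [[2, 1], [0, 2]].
The Jordan structure of A has elementary divisors (x - 2)^2. Arranging the block sizes at each eigenvalue in decreasing order and taking row products gives the invariant factors.

Invariant factors (smallest first, each dividing the next): (x - 2)^2.

Check: the last factor (x - 2)^2 is the minimal polynomial, and the product (x - 2)^2 is the characteristic polynomial.

(x - 2)^2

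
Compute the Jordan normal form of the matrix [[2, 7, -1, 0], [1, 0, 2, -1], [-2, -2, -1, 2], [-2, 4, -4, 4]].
J = [[1, 1, 0, 0], [0, 1, 1, 0], [0, 0, 1, 0], [0, 0, 0, 2]]

The characteristic polynomial is det(xI - A) = (x - 2)(x - 1)^3, so the eigenvalues are 1 (algebraic multiplicity 3), 2 (algebraic multiplicity 1).

For λ = 1: rank(A - I) = 3, rank((A - I)^2) = 2, rank((A - I)^3) = 1. The eigenspace has dimension 4 - 3 = 1, so there is 1 Jordan block; the rank sequence gives block sizes [3].

For λ = 2: algebraic multiplicity 1 gives one 1×1 block.

Assembling the blocks gives the Jordan form J above.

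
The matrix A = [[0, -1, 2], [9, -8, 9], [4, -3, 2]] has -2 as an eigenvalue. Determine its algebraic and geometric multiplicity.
The characteristic polynomial is (x + 2)^3, so the factor x + 2 appears with exponent 3: the algebraic multiplicity is 3.

rank(A + 2I) = 2, so the eigenspace has dimension 3 - 2 = 1: the geometric multiplicity is 1.

Since 1 < 3, A is not diagonalizable.

algebraic multiplicity 3, geometric multiplicity 1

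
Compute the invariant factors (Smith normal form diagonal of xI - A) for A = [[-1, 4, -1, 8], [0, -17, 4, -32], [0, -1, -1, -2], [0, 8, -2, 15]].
x + 1, (x + 1)^3

The Jordan structure of A has elementary divisors (x + 1)^3, (x + 1). Arranging the block sizes at each eigenvalue in decreasing order and taking row products gives the invariant factors.

Invariant factors (smallest first, each dividing the next): x + 1, (x + 1)^3.

Check: the last factor (x + 1)^3 is the minimal polynomial, and the product (x + 1)^4 is the characteristic polynomial.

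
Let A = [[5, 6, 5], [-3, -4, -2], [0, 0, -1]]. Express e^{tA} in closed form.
e^{tA} = [[(2*e^{3*t} - 1)*e^{-t}, (2*e^{3*t} - 2)*e^{-t}, (-t + 2*e^{3*t} - 2)*e^{-t}], [(1 - e^{3*t})*e^{-t}, (2 - e^{3*t})*e^{-t}, (t - e^{3*t} + 1)*e^{-t}], [0, 0, e^{-t}]]

A has Jordan form J = [[-1, 1, 0], [0, -1, 0], [0, 0, 2]] with A = PJP^{-1}, so e^{tA} = P e^{tJ} P^{-1}.

For a Jordan block J_k(λ), e^{tJ_k(λ)} = e^{λt} · (I + tN + t^2 N^2/2! + ... + t^{k-1} N^{k-1}/(k-1)!) where N is the nilpotent superdiagonal part.

Assembling the blocks and conjugating back gives the entries of e^{tA} as shown above.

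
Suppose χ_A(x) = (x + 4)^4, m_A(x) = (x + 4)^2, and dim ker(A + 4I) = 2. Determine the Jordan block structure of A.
λ = -4: algebraic multiplicity 4 (exponent in χ_A), largest block size 2 (exponent in m_A), 2 blocks (geometric multiplicity). These force block sizes [2, 2].

Jordan blocks: (-4, 2), (-4, 2)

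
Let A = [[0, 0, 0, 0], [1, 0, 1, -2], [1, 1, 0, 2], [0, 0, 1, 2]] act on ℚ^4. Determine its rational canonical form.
R = [[0, 0, 0, 0], [1, 0, 0, -4], [0, 1, 0, 3], [0, 0, 1, 2]]

The invariant factors of A (the non-unit diagonal entries of the Smith normal form of xI - A over ℚ[x]) are x(x - 1)(x^2 - x - 4), each dividing the next. The characteristic polynomial is their product, x(x - 1)(x^2 - x - 4).

The rational canonical form is the block-diagonal matrix of companion matrices C(f_i):
R = [[0, 0, 0, 0], [1, 0, 0, -4], [0, 1, 0, 3], [0, 0, 1, 2]].

Note the characteristic polynomial does not split into linear factors over ℚ, so A has no Jordan form over ℚ; the rational canonical form exists over any field.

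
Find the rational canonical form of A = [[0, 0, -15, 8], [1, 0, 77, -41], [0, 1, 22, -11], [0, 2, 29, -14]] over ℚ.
R = [[0, 0, 0, 0], [1, 0, 0, 0], [0, 1, 0, -16], [0, 0, 1, 8]]

The invariant factors of A (the non-unit diagonal entries of the Smith normal form of xI - A over ℚ[x]) are x^2(x - 4)^2, each dividing the next. The characteristic polynomial is their product, x^2(x - 4)^2.

The rational canonical form is the block-diagonal matrix of companion matrices C(f_i):
R = [[0, 0, 0, 0], [1, 0, 0, 0], [0, 1, 0, -16], [0, 0, 1, 8]].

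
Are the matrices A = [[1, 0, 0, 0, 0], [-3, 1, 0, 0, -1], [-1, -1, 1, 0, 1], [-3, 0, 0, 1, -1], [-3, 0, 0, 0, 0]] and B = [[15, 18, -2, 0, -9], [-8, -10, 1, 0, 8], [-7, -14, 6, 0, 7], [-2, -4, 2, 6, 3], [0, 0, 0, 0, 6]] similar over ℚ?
trace(A) = 4 but trace(B) = 23. The trace is a similarity invariant, so A and B are not similar.

No.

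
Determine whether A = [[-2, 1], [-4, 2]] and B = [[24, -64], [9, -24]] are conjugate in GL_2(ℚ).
Yes.

Two matrices over a field are similar if and only if they have the same invariant factors.

Both A and B have characteristic polynomial x^2 and minimal polynomial x^2. Computing further, both have invariant factors x^2. Hence A and B are similar.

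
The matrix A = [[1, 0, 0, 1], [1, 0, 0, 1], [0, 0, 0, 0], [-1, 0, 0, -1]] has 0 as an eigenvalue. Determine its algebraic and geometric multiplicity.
The characteristic polynomial is x^4, so the factor x appears with exponent 4: the algebraic multiplicity is 4.

rank(A) = 1, so the eigenspace has dimension 4 - 1 = 3: the geometric multiplicity is 3.

Since 3 < 4, A is not diagonalizable.

algebraic multiplicity 4, geometric multiplicity 3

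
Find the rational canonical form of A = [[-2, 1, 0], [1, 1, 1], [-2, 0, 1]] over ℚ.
R = [[0, 0, -5], [1, 0, 4], [0, 1, 0]]

The invariant factors of A (the non-unit diagonal entries of the Smith normal form of xI - A over ℚ[x]) are x^3 - 4x + 5, each dividing the next. The characteristic polynomial is their product, x^3 - 4x + 5.

The rational canonical form is the block-diagonal matrix of companion matrices C(f_i):
R = [[0, 0, -5], [1, 0, 4], [0, 1, 0]].

Note the characteristic polynomial does not split into linear factors over ℚ, so A has no Jordan form over ℚ; the rational canonical form exists over any field.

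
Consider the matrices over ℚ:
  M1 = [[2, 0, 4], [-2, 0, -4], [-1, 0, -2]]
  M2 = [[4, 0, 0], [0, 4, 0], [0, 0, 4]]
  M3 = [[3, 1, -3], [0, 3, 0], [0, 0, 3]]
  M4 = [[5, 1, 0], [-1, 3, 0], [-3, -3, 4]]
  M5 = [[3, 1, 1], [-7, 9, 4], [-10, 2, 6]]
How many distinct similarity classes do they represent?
5 classes: {M1}, {M2}, {M3}, {M4}, {M5}

Characteristic polynomials: χ_{M1} = x^3, χ_{M2} = (x - 4)^3, χ_{M3} = (x - 3)^3, χ_{M4} = (x - 4)^3, χ_{M5} = (x - 6)^3.

{M1}: invariant factors x, x^2.

{M2}: invariant factors x - 4, x - 4, x - 4.

{M3}: invariant factors x - 3, (x - 3)^2.

{M4}: invariant factors x - 4, (x - 4)^2.

{M5}: invariant factors (x - 6)^3.

Matrices are similar if and only if their invariant-factor lists agree; the partition into similarity classes is {M1}, {M2}, {M3}, {M4}, {M5}.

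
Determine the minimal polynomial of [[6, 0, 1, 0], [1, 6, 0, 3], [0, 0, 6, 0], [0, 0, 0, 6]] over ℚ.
m_A(x) = (x - 6)^3

The characteristic polynomial factors as (x - 6)^4. The minimal polynomial is ∏(x - λ)^{k_λ} where k_λ is the size of the largest Jordan block at λ.

For λ = 6: rank(A - 6I) = 2, and the largest Jordan block has size 3 (the smallest k with rank((A - 6I)^k) = rank((A - 6I)^(k+1))).

So m_A(x) = (x - 6)^3.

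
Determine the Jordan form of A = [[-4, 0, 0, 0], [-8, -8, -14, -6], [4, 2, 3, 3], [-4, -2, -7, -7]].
J = [[-4, 1, 0, 0], [0, -4, 0, 0], [0, 0, -4, 0], [0, 0, 0, -4]]

The characteristic polynomial is det(xI - A) = (x + 4)^4, so the eigenvalues are -4 (algebraic multiplicity 4).

For λ = -4: rank(A + 4I) = 1, rank((A + 4I)^2) = 0. The eigenspace has dimension 4 - 1 = 3, so there are 3 Jordan blocks; the rank sequence gives block sizes [2, 1, 1].

Assembling the blocks gives the Jordan form J above.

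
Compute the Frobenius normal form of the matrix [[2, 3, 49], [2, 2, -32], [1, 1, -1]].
R = [[0, 0, -30], [1, 0, 23], [0, 1, 3]]

The invariant factors of A (the non-unit diagonal entries of the Smith normal form of xI - A over ℚ[x]) are (x - 6)(x^2 + 3x - 5), each dividing the next. The characteristic polynomial is their product, (x - 6)(x^2 + 3x - 5).

The rational canonical form is the block-diagonal matrix of companion matrices C(f_i):
R = [[0, 0, -30], [1, 0, 23], [0, 1, 3]].

Note the characteristic polynomial does not split into linear factors over ℚ, so A has no Jordan form over ℚ; the rational canonical form exists over any field.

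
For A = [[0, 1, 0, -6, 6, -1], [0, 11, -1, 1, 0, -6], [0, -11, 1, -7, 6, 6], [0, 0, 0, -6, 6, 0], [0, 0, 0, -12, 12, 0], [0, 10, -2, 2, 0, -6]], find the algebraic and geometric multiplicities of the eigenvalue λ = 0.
algebraic multiplicity 4, geometric multiplicity 2

The characteristic polynomial is x^4(x - 6)^2, so the factor x appears with exponent 4: the algebraic multiplicity is 4.

rank(A) = 4, so the eigenspace has dimension 6 - 4 = 2: the geometric multiplicity is 2.

Since 2 < 4, A is not diagonalizable.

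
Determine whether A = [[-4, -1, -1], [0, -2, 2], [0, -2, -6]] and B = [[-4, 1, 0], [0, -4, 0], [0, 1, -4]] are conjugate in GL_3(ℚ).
Two matrices over a field are similar if and only if they have the same invariant factors.

Both A and B have characteristic polynomial (x + 4)^3 and minimal polynomial (x + 4)^2. Computing further, both have invariant factors x + 4, (x + 4)^2. Hence A and B are similar.

Yes.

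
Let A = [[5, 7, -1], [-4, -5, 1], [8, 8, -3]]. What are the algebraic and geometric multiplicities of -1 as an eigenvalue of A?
algebraic multiplicity 3, geometric multiplicity 1

The characteristic polynomial is (x + 1)^3, so the factor x + 1 appears with exponent 3: the algebraic multiplicity is 3.

rank(A + I) = 2, so the eigenspace has dimension 3 - 2 = 1: the geometric multiplicity is 1.

Since 1 < 3, A is not diagonalizable.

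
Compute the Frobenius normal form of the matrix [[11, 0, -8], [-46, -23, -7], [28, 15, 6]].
The invariant factors of A (the non-unit diagonal entries of the Smith normal form of xI - A over ℚ[x]) are (x + 5)(x^2 + x - 1), each dividing the next. The characteristic polynomial is their product, (x + 5)(x^2 + x - 1).

The rational canonical form is the block-diagonal matrix of companion matrices C(f_i):
R = [[0, 0, 5], [1, 0, -4], [0, 1, -6]].

Note the characteristic polynomial does not split into linear factors over ℚ, so A has no Jordan form over ℚ; the rational canonical form exists over any field.

R = [[0, 0, 5], [1, 0, -4], [0, 1, -6]]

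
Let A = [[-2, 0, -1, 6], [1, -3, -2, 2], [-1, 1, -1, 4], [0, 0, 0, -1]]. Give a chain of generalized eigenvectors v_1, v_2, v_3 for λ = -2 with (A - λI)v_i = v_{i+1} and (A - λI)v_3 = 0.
v_1 = [[-2, 0, -1, 0]]^T, v_2 = [[1, 0, 1, 0]]^T, v_3 = [[-1, -1, 0, 0]]^T

We seek v_1 ∈ ker((A + 2I)^3) \ ker((A + 2I)^2), then set v_{i+1} = (A + 2I) v_i.

One such chain is v_1 = [[-2, 0, -1, 0]]^T, v_2 = [[1, 0, 1, 0]]^T, v_3 = [[-1, -1, 0, 0]]^T. Check: (A + 2I) v_3 = [[0, 0, 0, 0]]^T = 0.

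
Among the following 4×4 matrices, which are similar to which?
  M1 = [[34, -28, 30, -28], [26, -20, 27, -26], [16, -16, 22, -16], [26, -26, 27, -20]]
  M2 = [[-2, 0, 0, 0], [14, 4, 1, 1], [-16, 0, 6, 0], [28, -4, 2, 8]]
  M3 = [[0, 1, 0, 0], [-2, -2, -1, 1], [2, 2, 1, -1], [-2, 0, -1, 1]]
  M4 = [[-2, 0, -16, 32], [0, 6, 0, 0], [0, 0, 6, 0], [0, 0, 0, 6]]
3 classes: {M1, M2}, {M3}, {M4}

Characteristic polynomials: χ_{M1} = (x - 6)^3(x + 2), χ_{M2} = (x - 6)^3(x + 2), χ_{M3} = x^4, χ_{M4} = (x - 6)^3(x + 2).

{M1, M2}: invariant factors x - 6, (x - 6)^2(x + 2).

{M3}: invariant factors x, x^3.

{M4}: invariant factors x - 6, x - 6, (x - 6)(x + 2).

Matrices are similar if and only if their invariant-factor lists agree; the partition into similarity classes is {M1, M2}, {M3}, {M4}.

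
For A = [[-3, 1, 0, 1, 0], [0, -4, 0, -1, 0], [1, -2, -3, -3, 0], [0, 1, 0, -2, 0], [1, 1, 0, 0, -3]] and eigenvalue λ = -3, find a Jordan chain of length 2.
We seek v_1 ∈ ker((A + 3I)^2) \ ker(A + 3I), then set v_{i+1} = (A + 3I) v_i.

One such chain is v_1 = [[0, 1, 2, 0, -1]]^T, v_2 = [[1, -1, -2, 1, 1]]^T. Check: (A + 3I) v_2 = [[0, 0, 0, 0, 0]]^T = 0.

v_1 = [[0, 1, 2, 0, -1]]^T, v_2 = [[1, -1, -2, 1, 1]]^T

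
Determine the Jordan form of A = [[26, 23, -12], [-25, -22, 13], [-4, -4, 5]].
J = [[3, 1, 0], [0, 3, 1], [0, 0, 3]]

The characteristic polynomial is det(xI - A) = (x - 3)^3, so the eigenvalues are 3 (algebraic multiplicity 3).

For λ = 3: rank(A - 3I) = 2, rank((A - 3I)^2) = 1, rank((A - 3I)^3) = 0. The eigenspace has dimension 3 - 2 = 1, so there is 1 Jordan block; the rank sequence gives block sizes [3].

Assembling the blocks gives the Jordan form J above.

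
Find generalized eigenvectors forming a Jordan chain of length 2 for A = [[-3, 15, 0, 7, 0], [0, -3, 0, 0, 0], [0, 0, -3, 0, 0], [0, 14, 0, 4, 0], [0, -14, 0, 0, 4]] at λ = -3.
We seek v_1 ∈ ker((A + 3I)^2) \ ker(A + 3I), then set v_{i+1} = (A + 3I) v_i.

One such chain is v_1 = [[0, 1, 0, -2, 2]]^T, v_2 = [[1, 0, 0, 0, 0]]^T. Check: (A + 3I) v_2 = [[0, 0, 0, 0, 0]]^T = 0.

v_1 = [[0, 1, 0, -2, 2]]^T, v_2 = [[1, 0, 0, 0, 0]]^T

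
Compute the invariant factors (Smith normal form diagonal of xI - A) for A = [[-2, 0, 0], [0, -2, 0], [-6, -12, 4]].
The Jordan structure of A has elementary divisors (x + 2), (x + 2), (x - 4). Arranging the block sizes at each eigenvalue in decreasing order and taking row products gives the invariant factors.

Invariant factors (smallest first, each dividing the next): x + 2, (x - 4)(x + 2).

Check: the last factor (x - 4)(x + 2) is the minimal polynomial, and the product (x - 4)(x + 2)^2 is the characteristic polynomial.

x + 2, (x - 4)(x + 2)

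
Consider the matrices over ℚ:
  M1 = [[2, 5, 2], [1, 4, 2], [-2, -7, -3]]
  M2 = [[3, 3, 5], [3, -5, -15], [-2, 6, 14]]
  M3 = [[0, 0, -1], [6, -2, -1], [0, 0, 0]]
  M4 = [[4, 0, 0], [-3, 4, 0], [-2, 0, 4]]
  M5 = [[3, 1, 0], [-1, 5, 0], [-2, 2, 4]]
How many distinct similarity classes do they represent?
3 classes: {M1}, {M2, M4, M5}, {M3}

Characteristic polynomials: χ_{M1} = (x - 1)^3, χ_{M2} = (x - 4)^3, χ_{M3} = x^2(x + 2), χ_{M4} = (x - 4)^3, χ_{M5} = (x - 4)^3.

{M1}: invariant factors (x - 1)^3.

{M2, M4, M5}: invariant factors x - 4, (x - 4)^2.

{M3}: invariant factors x^2(x + 2).

Matrices are similar if and only if their invariant-factor lists agree; the partition into similarity classes is {M1}, {M2, M4, M5}, {M3}.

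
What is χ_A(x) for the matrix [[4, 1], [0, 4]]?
xI - A = [[x - 4, -1], [0, x - 4]].

Expanding det(xI - A) along the first row:
det(xI - A) = + (x - 4)·det([[x - 4]]) - (-1)·det([[0]]).

Evaluating gives χ_A(x) = x^2 - 8x + 16 = (x - 4)^2.

χ_A(x) = (x - 4)^2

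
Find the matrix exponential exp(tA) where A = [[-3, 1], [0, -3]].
e^{tA} = [[e^{-3*t}, t*e^{-3*t}], [0, e^{-3*t}]]

A has Jordan form J = [[-3, 1], [0, -3]] with A = PJP^{-1}, so e^{tA} = P e^{tJ} P^{-1}.

For a Jordan block J_k(λ), e^{tJ_k(λ)} = e^{λt} · (I + tN + t^2 N^2/2! + ... + t^{k-1} N^{k-1}/(k-1)!) where N is the nilpotent superdiagonal part.

Assembling the blocks and conjugating back gives the entries of e^{tA} as shown above.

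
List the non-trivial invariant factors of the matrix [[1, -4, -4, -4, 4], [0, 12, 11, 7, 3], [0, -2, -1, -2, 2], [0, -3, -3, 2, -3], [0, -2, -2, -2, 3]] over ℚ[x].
The Jordan structure of A has elementary divisors (x - 1), (x - 1), (x - 5)^2, (x - 5). Arranging the block sizes at each eigenvalue in decreasing order and taking row products gives the invariant factors.

Invariant factors (smallest first, each dividing the next): (x - 5)(x - 1), (x - 5)^2(x - 1).

Check: the last factor (x - 5)^2(x - 1) is the minimal polynomial, and the product (x - 5)^3(x - 1)^2 is the characteristic polynomial.

(x - 5)(x - 1), (x - 5)^2(x - 1)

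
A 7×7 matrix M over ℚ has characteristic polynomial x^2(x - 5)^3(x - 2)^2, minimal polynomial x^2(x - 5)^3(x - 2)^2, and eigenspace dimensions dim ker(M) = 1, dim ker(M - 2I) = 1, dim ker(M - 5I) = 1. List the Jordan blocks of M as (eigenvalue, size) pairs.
Jordan blocks: (0, 2), (2, 2), (5, 3)

λ = 0: algebraic multiplicity 2 (exponent in χ_M), largest block size 2 (exponent in m_M), 1 block (geometric multiplicity). This forces block sizes [2].
λ = 2: algebraic multiplicity 2 (exponent in χ_M), largest block size 2 (exponent in m_M), 1 block (geometric multiplicity). This forces block sizes [2].
λ = 5: algebraic multiplicity 3 (exponent in χ_M), largest block size 3 (exponent in m_M), 1 block (geometric multiplicity). This forces block sizes [3].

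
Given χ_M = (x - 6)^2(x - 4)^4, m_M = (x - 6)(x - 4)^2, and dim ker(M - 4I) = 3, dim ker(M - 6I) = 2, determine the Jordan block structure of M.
λ = 4: algebraic multiplicity 4 (exponent in χ_M), largest block size 2 (exponent in m_M), 3 blocks (geometric multiplicity). These force block sizes [2, 1, 1].
λ = 6: algebraic multiplicity 2 (exponent in χ_M), largest block size 1 (exponent in m_M), 2 blocks (geometric multiplicity). These force block sizes [1, 1].

Jordan blocks: (4, 2), (4, 1), (4, 1), (6, 1), (6, 1)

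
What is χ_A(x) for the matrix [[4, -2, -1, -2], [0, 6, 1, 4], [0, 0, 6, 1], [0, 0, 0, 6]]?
xI - A = [[x - 4, 2, 1, 2], [0, x - 6, -1, -4], [0, 0, x - 6, -1], [0, 0, 0, x - 6]].

Expanding det(xI - A) along the first row:
det(xI - A) = + (x - 4)·det([[x - 6, -1, -4], [0, x - 6, -1], [0, 0, x - 6]]) - (2)·det([[0, -1, -4], [0, x - 6, -1], [0, 0, x - 6]]) + (1)·det([[0, x - 6, -4], [0, 0, -1], [0, 0, x - 6]]) - (2)·det([[0, x - 6, -1], [0, 0, x - 6], [0, 0, 0]]).

Evaluating gives χ_A(x) = x^4 - 22x^3 + 180x^2 - 648x + 864 = (x - 6)^3(x - 4).

χ_A(x) = (x - 6)^3(x - 4)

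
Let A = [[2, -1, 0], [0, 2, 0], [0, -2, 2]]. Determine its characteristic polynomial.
χ_A(x) = (x - 2)^3

xI - A = [[x - 2, 1, 0], [0, x - 2, 0], [0, 2, x - 2]].

Expanding det(xI - A) along the first row:
det(xI - A) = + (x - 2)·det([[x - 2, 0], [2, x - 2]]) - (1)·det([[0, 0], [0, x - 2]]) + (0)·det([[0, x - 2], [0, 2]]).

Evaluating gives χ_A(x) = x^3 - 6x^2 + 12x - 8 = (x - 2)^3.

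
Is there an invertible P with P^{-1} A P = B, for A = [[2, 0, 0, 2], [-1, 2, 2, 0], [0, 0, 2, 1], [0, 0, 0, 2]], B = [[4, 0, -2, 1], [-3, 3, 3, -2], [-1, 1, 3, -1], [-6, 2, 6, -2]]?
Yes.

Two matrices over a field are similar if and only if they have the same invariant factors.

Both A and B have characteristic polynomial (x - 2)^4 and minimal polynomial (x - 2)^2. Computing further, both have invariant factors (x - 2)^2, (x - 2)^2. Hence A and B are similar.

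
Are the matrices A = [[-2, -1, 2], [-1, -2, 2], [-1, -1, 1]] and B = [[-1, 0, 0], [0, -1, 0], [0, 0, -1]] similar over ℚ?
Both have characteristic polynomial (x + 1)^3, but the minimal polynomial of A is (x + 1)^2 while the minimal polynomial of B is x + 1. The minimal polynomial is a similarity invariant, so A and B are not similar.

No.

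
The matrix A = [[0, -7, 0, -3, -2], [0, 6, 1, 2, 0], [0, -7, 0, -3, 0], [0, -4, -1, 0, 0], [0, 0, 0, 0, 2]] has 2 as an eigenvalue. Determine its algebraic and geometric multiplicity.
algebraic multiplicity 4, geometric multiplicity 2

The characteristic polynomial is x(x - 2)^4, so the factor x - 2 appears with exponent 4: the algebraic multiplicity is 4.

rank(A - 2I) = 3, so the eigenspace has dimension 5 - 3 = 2: the geometric multiplicity is 2.

Since 2 < 4, A is not diagonalizable.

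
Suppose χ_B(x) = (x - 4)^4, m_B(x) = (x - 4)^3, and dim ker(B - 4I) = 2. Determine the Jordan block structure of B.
Jordan blocks: (4, 3), (4, 1)

λ = 4: algebraic multiplicity 4 (exponent in χ_B), largest block size 3 (exponent in m_B), 2 blocks (geometric multiplicity). These force block sizes [3, 1].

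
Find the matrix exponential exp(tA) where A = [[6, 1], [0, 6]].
e^{tA} = [[e^{6*t}, t*e^{6*t}], [0, e^{6*t}]]

A has Jordan form J = [[6, 1], [0, 6]] with A = PJP^{-1}, so e^{tA} = P e^{tJ} P^{-1}.

For a Jordan block J_k(λ), e^{tJ_k(λ)} = e^{λt} · (I + tN + t^2 N^2/2! + ... + t^{k-1} N^{k-1}/(k-1)!) where N is the nilpotent superdiagonal part.

Assembling the blocks and conjugating back gives the entries of e^{tA} as shown above.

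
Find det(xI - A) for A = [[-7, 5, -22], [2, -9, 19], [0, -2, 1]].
χ_A(x) = (x + 5)^3

xI - A = [[x + 7, -5, 22], [-2, x + 9, -19], [0, 2, x - 1]].

Expanding det(xI - A) along the first row:
det(xI - A) = + (x + 7)·det([[x + 9, -19], [2, x - 1]]) - (-5)·det([[-2, -19], [0, x - 1]]) + (22)·det([[-2, x + 9], [0, 2]]).

Evaluating gives χ_A(x) = x^3 + 15x^2 + 75x + 125 = (x + 5)^3.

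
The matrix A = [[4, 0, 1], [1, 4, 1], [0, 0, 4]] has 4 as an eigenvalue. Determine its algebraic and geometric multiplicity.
algebraic multiplicity 3, geometric multiplicity 1

The characteristic polynomial is (x - 4)^3, so the factor x - 4 appears with exponent 3: the algebraic multiplicity is 3.

rank(A - 4I) = 2, so the eigenspace has dimension 3 - 2 = 1: the geometric multiplicity is 1.

Since 1 < 3, A is not diagonalizable.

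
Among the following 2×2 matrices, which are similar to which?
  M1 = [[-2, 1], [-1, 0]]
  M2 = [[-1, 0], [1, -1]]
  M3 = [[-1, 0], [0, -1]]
2 classes: {M1, M2}, {M3}

Characteristic polynomials: χ_{M1} = (x + 1)^2, χ_{M2} = (x + 1)^2, χ_{M3} = (x + 1)^2.

{M1, M2}: invariant factors (x + 1)^2.

{M3}: invariant factors x + 1, x + 1.

Matrices are similar if and only if their invariant-factor lists agree; the partition into similarity classes is {M1, M2}, {M3}.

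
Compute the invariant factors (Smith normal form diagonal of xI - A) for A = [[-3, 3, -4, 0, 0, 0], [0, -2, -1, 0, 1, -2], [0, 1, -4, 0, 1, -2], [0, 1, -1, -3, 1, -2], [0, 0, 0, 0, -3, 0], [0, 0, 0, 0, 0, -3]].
The Jordan structure of A has elementary divisors (x + 3)^3, (x + 3), (x + 3), (x + 3). Arranging the block sizes at each eigenvalue in decreasing order and taking row products gives the invariant factors.

Invariant factors (smallest first, each dividing the next): x + 3, x + 3, x + 3, (x + 3)^3.

Check: the last factor (x + 3)^3 is the minimal polynomial, and the product (x + 3)^6 is the characteristic polynomial.

x + 3, x + 3, x + 3, (x + 3)^3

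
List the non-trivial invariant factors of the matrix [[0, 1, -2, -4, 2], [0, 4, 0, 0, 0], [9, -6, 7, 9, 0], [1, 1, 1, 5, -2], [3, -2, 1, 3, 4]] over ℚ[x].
The Jordan structure of A has elementary divisors (x - 4)^2, (x - 4)^2, (x - 4). Arranging the block sizes at each eigenvalue in decreasing order and taking row products gives the invariant factors.

Invariant factors (smallest first, each dividing the next): x - 4, (x - 4)^2, (x - 4)^2.

Check: the last factor (x - 4)^2 is the minimal polynomial, and the product (x - 4)^5 is the characteristic polynomial.

x - 4, (x - 4)^2, (x - 4)^2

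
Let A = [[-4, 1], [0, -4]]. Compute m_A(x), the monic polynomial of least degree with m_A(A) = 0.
The characteristic polynomial factors as (x + 4)^2. The minimal polynomial is ∏(x - λ)^{k_λ} where k_λ is the size of the largest Jordan block at λ.

For λ = -4: rank(A + 4I) = 1, and the largest Jordan block has size 2 (the smallest k with rank((A + 4I)^k) = rank((A + 4I)^(k+1))).

So m_A(x) = (x + 4)^2.

m_A(x) = (x + 4)^2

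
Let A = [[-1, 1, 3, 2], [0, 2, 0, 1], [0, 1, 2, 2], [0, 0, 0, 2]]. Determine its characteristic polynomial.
χ_A(x) = (x - 2)^3(x + 1)

xI - A = [[x + 1, -1, -3, -2], [0, x - 2, 0, -1], [0, -1, x - 2, -2], [0, 0, 0, x - 2]].

Expanding det(xI - A) along the first row:
det(xI - A) = + (x + 1)·det([[x - 2, 0, -1], [-1, x - 2, -2], [0, 0, x - 2]]) - (-1)·det([[0, 0, -1], [0, x - 2, -2], [0, 0, x - 2]]) + (-3)·det([[0, x - 2, -1], [0, -1, -2], [0, 0, x - 2]]) - (-2)·det([[0, x - 2, 0], [0, -1, x - 2], [0, 0, 0]]).

Evaluating gives χ_A(x) = x^4 - 5x^3 + 6x^2 + 4x - 8 = (x - 2)^3(x + 1).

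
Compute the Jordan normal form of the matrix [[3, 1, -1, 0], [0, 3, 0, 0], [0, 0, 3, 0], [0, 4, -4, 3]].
J = [[3, 1, 0, 0], [0, 3, 0, 0], [0, 0, 3, 0], [0, 0, 0, 3]]

The characteristic polynomial is det(xI - A) = (x - 3)^4, so the eigenvalues are 3 (algebraic multiplicity 4).

For λ = 3: rank(A - 3I) = 1, rank((A - 3I)^2) = 0. The eigenspace has dimension 4 - 1 = 3, so there are 3 Jordan blocks; the rank sequence gives block sizes [2, 1, 1].

Assembling the blocks gives the Jordan form J above.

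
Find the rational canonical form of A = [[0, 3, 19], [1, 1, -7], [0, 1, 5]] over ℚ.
R = [[0, 0, 4], [1, 0, -9], [0, 1, 6]]

The invariant factors of A (the non-unit diagonal entries of the Smith normal form of xI - A over ℚ[x]) are (x - 4)(x - 1)^2, each dividing the next. The characteristic polynomial is their product, (x - 4)(x - 1)^2.

The rational canonical form is the block-diagonal matrix of companion matrices C(f_i):
R = [[0, 0, 4], [1, 0, -9], [0, 1, 6]].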